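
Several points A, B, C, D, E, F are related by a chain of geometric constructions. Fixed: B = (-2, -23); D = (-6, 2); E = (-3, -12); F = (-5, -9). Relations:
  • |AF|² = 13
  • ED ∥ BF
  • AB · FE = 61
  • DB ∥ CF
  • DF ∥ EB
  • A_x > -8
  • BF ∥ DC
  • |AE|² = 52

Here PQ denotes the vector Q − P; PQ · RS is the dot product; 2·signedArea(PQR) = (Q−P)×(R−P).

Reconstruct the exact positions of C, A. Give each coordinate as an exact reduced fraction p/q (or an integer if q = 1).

1. C_x = -9  [DB ∥ CF ∩ BF ∥ DC]
2. C_y = 16  [DB ∥ CF ∩ BF ∥ DC]
   → C = (-9, 16)
3. A_x = -7  [line -2·x + 3·y + 4 = 0 ∩ |AF|² = 13]
4. A_y = -6  [line -2·x + 3·y + 4 = 0 ∩ |AF|² = 13]
   → A = (-7, -6)

A = (-7, -6)
C = (-9, 16)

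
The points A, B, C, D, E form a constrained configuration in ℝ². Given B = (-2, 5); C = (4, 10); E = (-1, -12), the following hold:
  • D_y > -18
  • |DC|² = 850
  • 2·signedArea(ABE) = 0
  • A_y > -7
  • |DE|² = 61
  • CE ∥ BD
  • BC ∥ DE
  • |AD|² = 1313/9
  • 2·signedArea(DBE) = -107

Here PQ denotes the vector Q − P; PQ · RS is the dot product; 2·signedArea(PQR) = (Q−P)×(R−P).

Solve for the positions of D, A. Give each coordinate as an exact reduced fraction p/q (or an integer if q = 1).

1. D_x = -7  [BC ∥ DE ∩ CE ∥ BD]
2. D_y = -17  [BC ∥ DE ∩ CE ∥ BD]
   → D = (-7, -17)
3. A_x = -4/3  [line 17·x + 1·y + 29 = 0 ∩ |AD|² = 1313/9]
4. A_y = -19/3  [line 17·x + 1·y + 29 = 0 ∩ |AD|² = 1313/9]
   → A = (-4/3, -19/3)

A = (-4/3, -19/3)
D = (-7, -17)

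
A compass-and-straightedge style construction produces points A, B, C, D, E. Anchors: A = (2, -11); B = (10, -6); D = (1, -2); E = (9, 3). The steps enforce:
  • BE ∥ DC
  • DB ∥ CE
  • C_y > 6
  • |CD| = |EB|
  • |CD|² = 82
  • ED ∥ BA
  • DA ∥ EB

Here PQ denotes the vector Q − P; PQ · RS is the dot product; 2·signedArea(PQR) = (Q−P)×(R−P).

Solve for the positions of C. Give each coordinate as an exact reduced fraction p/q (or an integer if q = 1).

1. C_x = 0  [DB ∥ CE ∩ BE ∥ DC]
2. C_y = 7  [DB ∥ CE ∩ BE ∥ DC]
   → C = (0, 7)

C = (0, 7)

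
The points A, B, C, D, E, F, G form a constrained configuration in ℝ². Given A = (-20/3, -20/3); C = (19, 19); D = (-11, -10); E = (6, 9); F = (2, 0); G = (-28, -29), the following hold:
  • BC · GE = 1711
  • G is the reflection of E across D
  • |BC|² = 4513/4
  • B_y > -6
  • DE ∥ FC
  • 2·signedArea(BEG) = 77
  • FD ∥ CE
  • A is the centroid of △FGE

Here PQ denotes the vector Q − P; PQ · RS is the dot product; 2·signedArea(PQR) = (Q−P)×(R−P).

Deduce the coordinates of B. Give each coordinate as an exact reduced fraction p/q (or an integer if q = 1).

1. B_x = -9/2  [2·signedArea(BEG) = 77 ∩ BC · GE = 1711]
2. B_y = -5  [2·signedArea(BEG) = 77 ∩ BC · GE = 1711]
   → B = (-9/2, -5)

B = (-9/2, -5)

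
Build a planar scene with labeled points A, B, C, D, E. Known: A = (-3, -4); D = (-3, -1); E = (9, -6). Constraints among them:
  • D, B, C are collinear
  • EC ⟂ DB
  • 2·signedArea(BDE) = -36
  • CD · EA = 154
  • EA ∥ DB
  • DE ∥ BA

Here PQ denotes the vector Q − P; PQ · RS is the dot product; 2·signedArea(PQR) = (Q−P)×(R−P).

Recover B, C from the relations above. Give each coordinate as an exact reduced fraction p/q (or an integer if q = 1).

B = (-15, 1)
C = (351/37, -114/37)

1. B_x = -15  [DE ∥ BA ∩ EA ∥ DB]
2. B_y = 1  [DE ∥ BA ∩ EA ∥ DB]
   → B = (-15, 1)
3. C_x = 351/37  [D, B, C are collinear ∩ EC ⟂ DB]
4. C_y = -114/37  [D, B, C are collinear ∩ EC ⟂ DB]
   → C = (351/37, -114/37)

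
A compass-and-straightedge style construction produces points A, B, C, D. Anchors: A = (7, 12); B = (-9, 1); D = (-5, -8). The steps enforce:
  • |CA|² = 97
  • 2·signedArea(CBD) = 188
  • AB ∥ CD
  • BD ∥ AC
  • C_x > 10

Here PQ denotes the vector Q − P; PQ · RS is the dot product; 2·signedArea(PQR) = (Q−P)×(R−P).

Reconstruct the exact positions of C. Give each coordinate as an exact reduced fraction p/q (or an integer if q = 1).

1. C_x = 11  [AB ∥ CD ∩ BD ∥ AC]
2. C_y = 3  [AB ∥ CD ∩ BD ∥ AC]
   → C = (11, 3)

C = (11, 3)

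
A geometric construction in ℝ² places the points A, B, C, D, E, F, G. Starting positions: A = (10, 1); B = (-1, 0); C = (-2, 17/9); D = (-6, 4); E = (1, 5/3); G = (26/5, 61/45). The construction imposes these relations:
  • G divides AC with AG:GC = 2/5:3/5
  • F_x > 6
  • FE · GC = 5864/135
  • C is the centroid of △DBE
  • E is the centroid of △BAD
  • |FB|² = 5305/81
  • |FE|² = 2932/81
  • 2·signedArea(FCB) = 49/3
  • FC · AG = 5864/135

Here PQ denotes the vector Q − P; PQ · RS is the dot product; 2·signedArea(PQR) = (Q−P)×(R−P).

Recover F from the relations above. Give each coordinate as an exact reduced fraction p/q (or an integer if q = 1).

1. F_x = 7  [2·signedArea(FCB) = 49/3 ∩ FE · GC = 5864/135]
2. F_y = 11/9  [2·signedArea(FCB) = 49/3 ∩ FE · GC = 5864/135]
   → F = (7, 11/9)

F = (7, 11/9)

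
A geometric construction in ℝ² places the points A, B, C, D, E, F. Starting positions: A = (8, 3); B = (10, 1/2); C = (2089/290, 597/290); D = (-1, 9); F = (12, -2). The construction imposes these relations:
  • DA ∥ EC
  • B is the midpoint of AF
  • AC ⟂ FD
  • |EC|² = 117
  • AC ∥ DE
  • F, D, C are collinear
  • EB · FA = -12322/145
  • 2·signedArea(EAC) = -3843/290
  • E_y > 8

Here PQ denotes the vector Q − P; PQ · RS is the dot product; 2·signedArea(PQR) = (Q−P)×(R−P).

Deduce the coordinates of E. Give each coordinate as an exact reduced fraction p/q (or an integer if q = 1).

1. E_x = -521/290  [DA ∥ EC ∩ AC ∥ DE]
2. E_y = 2337/290  [DA ∥ EC ∩ AC ∥ DE]
   → E = (-521/290, 2337/290)

E = (-521/290, 2337/290)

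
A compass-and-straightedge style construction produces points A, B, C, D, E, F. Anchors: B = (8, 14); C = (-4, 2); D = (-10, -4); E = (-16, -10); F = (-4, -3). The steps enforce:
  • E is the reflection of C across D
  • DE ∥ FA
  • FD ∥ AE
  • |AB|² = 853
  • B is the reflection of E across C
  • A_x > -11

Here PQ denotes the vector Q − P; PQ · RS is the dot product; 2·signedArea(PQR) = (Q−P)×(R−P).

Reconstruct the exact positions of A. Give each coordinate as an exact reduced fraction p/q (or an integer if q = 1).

A = (-10, -9)

1. A_x = -10  [FD ∥ AE ∩ DE ∥ FA]
2. A_y = -9  [FD ∥ AE ∩ DE ∥ FA]
   → A = (-10, -9)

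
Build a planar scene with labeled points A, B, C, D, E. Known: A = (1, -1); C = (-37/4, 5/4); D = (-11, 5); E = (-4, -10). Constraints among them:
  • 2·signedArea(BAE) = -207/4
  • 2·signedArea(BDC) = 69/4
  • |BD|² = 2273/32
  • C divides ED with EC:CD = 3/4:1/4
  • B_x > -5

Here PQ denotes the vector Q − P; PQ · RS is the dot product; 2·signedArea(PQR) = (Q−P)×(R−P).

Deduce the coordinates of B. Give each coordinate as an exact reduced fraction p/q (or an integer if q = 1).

1. B_x = -33/8  [2·signedArea(BDC) = 69/4 ∩ 2·signedArea(BAE) = -207/4]
2. B_y = 1/8  [2·signedArea(BDC) = 69/4 ∩ 2·signedArea(BAE) = -207/4]
   → B = (-33/8, 1/8)

B = (-33/8, 1/8)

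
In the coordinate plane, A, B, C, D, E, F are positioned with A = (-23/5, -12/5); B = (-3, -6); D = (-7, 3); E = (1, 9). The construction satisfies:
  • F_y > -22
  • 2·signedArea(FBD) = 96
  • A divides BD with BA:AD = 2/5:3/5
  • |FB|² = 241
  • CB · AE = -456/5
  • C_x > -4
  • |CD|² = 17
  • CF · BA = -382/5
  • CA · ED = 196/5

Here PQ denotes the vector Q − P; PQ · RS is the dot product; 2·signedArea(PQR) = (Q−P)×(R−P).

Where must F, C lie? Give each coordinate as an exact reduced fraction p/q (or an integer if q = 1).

1. C_x = -3  [CB · AE = -456/5 ∩ CA · ED = 196/5]
2. C_y = 2  [CB · AE = -456/5 ∩ CA · ED = 196/5]
   → C = (-3, 2)
3. F_x = -7  [2·signedArea(FBD) = 96 ∩ CF · BA = -382/5]
4. F_y = -21  [2·signedArea(FBD) = 96 ∩ CF · BA = -382/5]
   → F = (-7, -21)

C = (-3, 2)
F = (-7, -21)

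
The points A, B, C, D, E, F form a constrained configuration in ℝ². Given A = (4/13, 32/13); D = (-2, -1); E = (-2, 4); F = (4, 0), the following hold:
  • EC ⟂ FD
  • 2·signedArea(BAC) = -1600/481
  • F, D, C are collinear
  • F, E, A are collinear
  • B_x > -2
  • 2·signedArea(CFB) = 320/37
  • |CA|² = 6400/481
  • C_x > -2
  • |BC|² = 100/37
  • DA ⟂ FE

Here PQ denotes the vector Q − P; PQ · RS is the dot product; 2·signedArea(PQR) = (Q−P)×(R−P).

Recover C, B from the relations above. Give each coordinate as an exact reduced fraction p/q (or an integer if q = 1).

1. C_x = -44/37  [F, D, C are collinear ∩ EC ⟂ FD]
2. C_y = -32/37  [F, D, C are collinear ∩ EC ⟂ FD]
   → C = (-44/37, -32/37)
3. B_x = -54/37  [2·signedArea(BAC) = -1600/481 ∩ 2·signedArea(CFB) = 320/37]
4. B_y = 28/37  [2·signedArea(BAC) = -1600/481 ∩ 2·signedArea(CFB) = 320/37]
   → B = (-54/37, 28/37)

B = (-54/37, 28/37)
C = (-44/37, -32/37)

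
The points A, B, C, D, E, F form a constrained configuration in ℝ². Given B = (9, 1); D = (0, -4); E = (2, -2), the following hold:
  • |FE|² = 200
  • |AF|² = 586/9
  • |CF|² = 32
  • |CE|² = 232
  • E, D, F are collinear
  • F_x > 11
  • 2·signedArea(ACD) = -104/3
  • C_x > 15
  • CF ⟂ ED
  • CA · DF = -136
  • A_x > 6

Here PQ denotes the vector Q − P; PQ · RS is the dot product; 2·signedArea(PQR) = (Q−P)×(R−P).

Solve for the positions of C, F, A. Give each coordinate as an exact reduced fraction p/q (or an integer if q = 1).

1. F_x = 12  [line 2·x + -2·y + -8 = 0 ∩ |FE|² = 200]
2. F_y = 8  [line 2·x + -2·y + -8 = 0 ∩ |FE|² = 200]
   → F = (12, 8)
3. C_x = 16  [line 2·x + 2·y + -40 = 0 ∩ |CF|² = 32]
4. C_y = 4  [line 2·x + 2·y + -40 = 0 ∩ |CF|² = 32]
   → C = (16, 4)
5. A_x = 7  [CA · DF = -136 ∩ 2·signedArea(ACD) = -104/3]
6. A_y = 5/3  [CA · DF = -136 ∩ 2·signedArea(ACD) = -104/3]
   → A = (7, 5/3)

A = (7, 5/3)
C = (16, 4)
F = (12, 8)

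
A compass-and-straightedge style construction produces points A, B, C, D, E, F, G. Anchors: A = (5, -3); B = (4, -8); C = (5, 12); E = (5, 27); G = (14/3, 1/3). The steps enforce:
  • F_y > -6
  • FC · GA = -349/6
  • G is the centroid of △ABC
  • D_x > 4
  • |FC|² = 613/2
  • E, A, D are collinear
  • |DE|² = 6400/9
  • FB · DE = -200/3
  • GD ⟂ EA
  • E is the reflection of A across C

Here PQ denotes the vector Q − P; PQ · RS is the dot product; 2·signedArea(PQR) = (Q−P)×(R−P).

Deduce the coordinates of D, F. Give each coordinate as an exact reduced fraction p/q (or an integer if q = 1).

1. D_x = 5  [E, A, D are collinear ∩ GD ⟂ EA]
2. D_y = 1/3  [E, A, D are collinear ∩ GD ⟂ EA]
   → D = (5, 1/3)
3. F_x = 9/2  [FC · GA = -349/6 ∩ FB · DE = -200/3]
4. F_y = -11/2  [FC · GA = -349/6 ∩ FB · DE = -200/3]
   → F = (9/2, -11/2)

D = (5, 1/3)
F = (9/2, -11/2)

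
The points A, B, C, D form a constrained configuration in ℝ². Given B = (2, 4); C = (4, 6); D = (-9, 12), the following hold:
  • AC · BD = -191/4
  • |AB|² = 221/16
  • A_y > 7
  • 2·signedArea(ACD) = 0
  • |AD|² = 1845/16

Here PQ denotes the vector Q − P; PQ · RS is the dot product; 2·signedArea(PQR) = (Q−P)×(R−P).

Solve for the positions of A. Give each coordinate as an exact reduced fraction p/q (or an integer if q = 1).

A = (3/4, 15/2)

1. A_x = 3/4  [2·signedArea(ACD) = 0 ∩ AC · BD = -191/4]
2. A_y = 15/2  [2·signedArea(ACD) = 0 ∩ AC · BD = -191/4]
   → A = (3/4, 15/2)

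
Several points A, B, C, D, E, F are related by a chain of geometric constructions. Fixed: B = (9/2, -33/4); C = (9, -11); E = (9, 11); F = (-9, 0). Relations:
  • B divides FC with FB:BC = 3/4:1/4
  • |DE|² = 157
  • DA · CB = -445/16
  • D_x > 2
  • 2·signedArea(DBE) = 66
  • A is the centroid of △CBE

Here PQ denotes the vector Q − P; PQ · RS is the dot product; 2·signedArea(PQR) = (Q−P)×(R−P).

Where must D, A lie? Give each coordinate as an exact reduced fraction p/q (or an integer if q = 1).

A = (15/2, -11/4)
D = (3, 0)

1. A_x = 15/2  [A is the centroid of △CBE]
2. A_y = -11/4  [A is the centroid of △CBE]
   → A = (15/2, -11/4)
3. D_x = 3  [2·signedArea(DBE) = 66 ∩ DA · CB = -445/16]
4. D_y = 0  [2·signedArea(DBE) = 66 ∩ DA · CB = -445/16]
   → D = (3, 0)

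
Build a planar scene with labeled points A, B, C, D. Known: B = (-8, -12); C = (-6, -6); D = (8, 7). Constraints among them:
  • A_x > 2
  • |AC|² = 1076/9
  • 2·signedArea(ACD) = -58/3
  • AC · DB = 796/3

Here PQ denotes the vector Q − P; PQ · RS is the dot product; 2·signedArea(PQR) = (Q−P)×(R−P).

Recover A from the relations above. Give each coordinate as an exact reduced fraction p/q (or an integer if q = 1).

1. A_x = 8/3  [2·signedArea(ACD) = -58/3 ∩ AC · DB = 796/3]
2. A_y = 2/3  [2·signedArea(ACD) = -58/3 ∩ AC · DB = 796/3]
   → A = (8/3, 2/3)

A = (8/3, 2/3)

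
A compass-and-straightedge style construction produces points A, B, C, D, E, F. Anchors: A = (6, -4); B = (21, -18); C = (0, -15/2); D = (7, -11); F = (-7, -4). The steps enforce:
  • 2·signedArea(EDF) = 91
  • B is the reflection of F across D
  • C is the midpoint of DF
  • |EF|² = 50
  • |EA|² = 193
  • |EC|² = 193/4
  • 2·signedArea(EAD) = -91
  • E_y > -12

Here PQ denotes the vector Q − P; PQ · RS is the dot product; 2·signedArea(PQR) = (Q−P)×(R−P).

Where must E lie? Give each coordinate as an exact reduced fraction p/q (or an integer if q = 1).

E = (-6, -11)

1. E_x = -6  [2·signedArea(EDF) = 91 ∩ 2·signedArea(EAD) = -91]
2. E_y = -11  [2·signedArea(EDF) = 91 ∩ 2·signedArea(EAD) = -91]
   → E = (-6, -11)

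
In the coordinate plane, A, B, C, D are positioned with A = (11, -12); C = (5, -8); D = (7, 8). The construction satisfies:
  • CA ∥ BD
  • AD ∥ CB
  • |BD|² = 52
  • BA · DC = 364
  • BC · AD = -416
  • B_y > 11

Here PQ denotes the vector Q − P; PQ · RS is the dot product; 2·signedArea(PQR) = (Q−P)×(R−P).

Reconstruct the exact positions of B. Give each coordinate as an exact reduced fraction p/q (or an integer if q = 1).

1. B_x = 1  [CA ∥ BD ∩ AD ∥ CB]
2. B_y = 12  [CA ∥ BD ∩ AD ∥ CB]
   → B = (1, 12)

B = (1, 12)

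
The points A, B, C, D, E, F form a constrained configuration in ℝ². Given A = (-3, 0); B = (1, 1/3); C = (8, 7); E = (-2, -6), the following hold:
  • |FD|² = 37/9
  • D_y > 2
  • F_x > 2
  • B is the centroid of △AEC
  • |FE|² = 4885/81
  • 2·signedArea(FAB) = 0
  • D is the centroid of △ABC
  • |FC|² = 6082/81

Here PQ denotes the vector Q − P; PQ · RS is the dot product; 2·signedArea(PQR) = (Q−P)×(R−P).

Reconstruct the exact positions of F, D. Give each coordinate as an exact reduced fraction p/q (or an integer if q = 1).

1. F_x = 7/3  [line -1/3·x + 4·y + -1 = 0 ∩ |FE|² = 4885/81]
2. F_y = 4/9  [line -1/3·x + 4·y + -1 = 0 ∩ |FE|² = 4885/81]
   → F = (7/3, 4/9)
3. D_x = 2  [D is the centroid of △ABC]
4. D_y = 22/9  [D is the centroid of △ABC]
   → D = (2, 22/9)

D = (2, 22/9)
F = (7/3, 4/9)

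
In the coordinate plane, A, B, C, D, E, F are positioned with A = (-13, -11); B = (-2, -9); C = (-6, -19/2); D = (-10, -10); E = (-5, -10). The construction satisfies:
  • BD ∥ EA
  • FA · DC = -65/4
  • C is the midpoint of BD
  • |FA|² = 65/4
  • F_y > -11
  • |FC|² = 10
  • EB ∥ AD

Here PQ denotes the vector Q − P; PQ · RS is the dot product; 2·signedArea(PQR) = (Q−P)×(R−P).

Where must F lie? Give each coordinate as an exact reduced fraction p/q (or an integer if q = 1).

1. F_x = -9  [line -4·x + -1/2·y + -165/4 = 0 ∩ |FA|² = 65/4]
2. F_y = -21/2  [line -4·x + -1/2·y + -165/4 = 0 ∩ |FA|² = 65/4]
   → F = (-9, -21/2)

F = (-9, -21/2)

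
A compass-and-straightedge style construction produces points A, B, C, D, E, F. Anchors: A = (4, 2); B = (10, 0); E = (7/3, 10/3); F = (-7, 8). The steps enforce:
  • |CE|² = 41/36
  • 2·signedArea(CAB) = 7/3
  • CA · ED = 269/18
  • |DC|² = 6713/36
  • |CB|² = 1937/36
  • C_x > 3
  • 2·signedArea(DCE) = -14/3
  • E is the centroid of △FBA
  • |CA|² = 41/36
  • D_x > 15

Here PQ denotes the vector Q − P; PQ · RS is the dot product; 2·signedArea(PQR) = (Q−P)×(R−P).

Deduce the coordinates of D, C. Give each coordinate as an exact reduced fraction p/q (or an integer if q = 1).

C = (19/6, 8/3)
D = (16, -2)

1. C_x = 19/6  [line 2·x + 6·y + -67/3 = 0 ∩ |CE|² = 41/36]
2. C_y = 8/3  [line 2·x + 6·y + -67/3 = 0 ∩ |CE|² = 41/36]
   → C = (19/6, 8/3)
3. D_x = 16  [2·signedArea(DCE) = -14/3 ∩ CA · ED = 269/18]
4. D_y = -2  [2·signedArea(DCE) = -14/3 ∩ CA · ED = 269/18]
   → D = (16, -2)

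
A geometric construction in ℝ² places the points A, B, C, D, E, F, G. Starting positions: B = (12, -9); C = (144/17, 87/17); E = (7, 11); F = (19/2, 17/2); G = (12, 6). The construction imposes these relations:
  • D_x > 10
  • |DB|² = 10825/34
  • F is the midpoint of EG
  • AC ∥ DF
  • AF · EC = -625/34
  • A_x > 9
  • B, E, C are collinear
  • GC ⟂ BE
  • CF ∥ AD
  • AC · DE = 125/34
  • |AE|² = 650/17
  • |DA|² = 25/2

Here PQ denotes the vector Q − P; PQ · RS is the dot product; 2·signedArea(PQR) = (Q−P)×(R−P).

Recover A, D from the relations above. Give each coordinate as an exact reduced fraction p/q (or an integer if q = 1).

1. A_x = 164/17  [line -25/17·x + 100/17·y + -300/17 = 0 ∩ |AE|² = 650/17]
2. A_y = 92/17  [line -25/17·x + 100/17·y + -300/17 = 0 ∩ |AE|² = 650/17]
   → A = (164/17, 92/17)
3. D_x = 363/34  [AC ∥ DF ∩ CF ∥ AD]
4. D_y = 299/34  [AC ∥ DF ∩ CF ∥ AD]
   → D = (363/34, 299/34)

A = (164/17, 92/17)
D = (363/34, 299/34)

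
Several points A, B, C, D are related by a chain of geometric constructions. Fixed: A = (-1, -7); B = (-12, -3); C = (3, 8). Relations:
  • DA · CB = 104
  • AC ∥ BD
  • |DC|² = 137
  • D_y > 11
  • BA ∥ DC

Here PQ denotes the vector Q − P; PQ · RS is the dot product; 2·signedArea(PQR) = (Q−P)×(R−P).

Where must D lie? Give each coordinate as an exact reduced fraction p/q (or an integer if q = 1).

D = (-8, 12)

1. D_x = -8  [BA ∥ DC ∩ AC ∥ BD]
2. D_y = 12  [BA ∥ DC ∩ AC ∥ BD]
   → D = (-8, 12)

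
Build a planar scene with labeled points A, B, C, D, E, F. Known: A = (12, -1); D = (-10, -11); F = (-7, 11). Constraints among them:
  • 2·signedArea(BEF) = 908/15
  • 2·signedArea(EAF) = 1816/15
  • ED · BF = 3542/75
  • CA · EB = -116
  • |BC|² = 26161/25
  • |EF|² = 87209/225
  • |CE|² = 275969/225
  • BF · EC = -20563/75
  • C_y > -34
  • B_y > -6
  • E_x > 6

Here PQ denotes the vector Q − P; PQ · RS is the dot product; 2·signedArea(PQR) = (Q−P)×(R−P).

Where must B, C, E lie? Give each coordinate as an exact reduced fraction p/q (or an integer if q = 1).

B = (16/5, -5)
C = (-13, -33)
E = (92/15, -11/3)

1. E_x = 92/15  [line -12·x + -19·y + 59/15 = 0 ∩ |EF|² = 87209/225]
2. E_y = -11/3  [line -12·x + -19·y + 59/15 = 0 ∩ |EF|² = 87209/225]
   → E = (92/15, -11/3)
3. B_x = 16/5  [2·signedArea(BEF) = 908/15 ∩ ED · BF = 3542/75]
4. B_y = -5  [2·signedArea(BEF) = 908/15 ∩ ED · BF = 3542/75]
   → B = (16/5, -5)
5. C_x = -13  [CA · EB = -116 ∩ BF · EC = -20563/75]
6. C_y = -33  [CA · EB = -116 ∩ BF · EC = -20563/75]
   → C = (-13, -33)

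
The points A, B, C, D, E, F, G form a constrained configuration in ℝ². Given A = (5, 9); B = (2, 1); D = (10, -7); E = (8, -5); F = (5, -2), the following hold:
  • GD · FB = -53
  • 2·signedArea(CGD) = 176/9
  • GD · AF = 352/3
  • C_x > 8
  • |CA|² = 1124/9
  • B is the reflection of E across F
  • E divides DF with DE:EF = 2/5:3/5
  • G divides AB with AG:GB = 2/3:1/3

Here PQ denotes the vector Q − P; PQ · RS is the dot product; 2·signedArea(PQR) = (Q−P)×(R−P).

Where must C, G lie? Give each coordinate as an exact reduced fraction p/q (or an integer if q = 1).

C = (25/3, -5/3)
G = (3, 11/3)

1. G_x = 3  [G divides AB with AG:GB = 2/3:1/3]
2. G_y = 11/3  [G divides AB with AG:GB = 2/3:1/3]
   → G = (3, 11/3)
3. C_x = 25/3  [line 32/3·x + 7·y + -695/9 = 0 ∩ |CA|² = 1124/9]
4. C_y = -5/3  [line 32/3·x + 7·y + -695/9 = 0 ∩ |CA|² = 1124/9]
   → C = (25/3, -5/3)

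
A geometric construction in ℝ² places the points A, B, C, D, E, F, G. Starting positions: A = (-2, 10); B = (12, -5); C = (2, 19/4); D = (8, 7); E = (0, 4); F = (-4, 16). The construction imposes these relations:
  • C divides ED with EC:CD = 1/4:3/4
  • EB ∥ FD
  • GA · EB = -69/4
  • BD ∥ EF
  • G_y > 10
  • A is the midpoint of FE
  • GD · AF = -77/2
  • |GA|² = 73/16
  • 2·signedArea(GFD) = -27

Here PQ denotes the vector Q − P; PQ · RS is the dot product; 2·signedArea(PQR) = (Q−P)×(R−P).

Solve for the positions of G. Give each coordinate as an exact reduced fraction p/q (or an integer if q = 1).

G = (0, 43/4)

1. G_x = 0  [GD · AF = -77/2 ∩ 2·signedArea(GFD) = -27]
2. G_y = 43/4  [GD · AF = -77/2 ∩ 2·signedArea(GFD) = -27]
   → G = (0, 43/4)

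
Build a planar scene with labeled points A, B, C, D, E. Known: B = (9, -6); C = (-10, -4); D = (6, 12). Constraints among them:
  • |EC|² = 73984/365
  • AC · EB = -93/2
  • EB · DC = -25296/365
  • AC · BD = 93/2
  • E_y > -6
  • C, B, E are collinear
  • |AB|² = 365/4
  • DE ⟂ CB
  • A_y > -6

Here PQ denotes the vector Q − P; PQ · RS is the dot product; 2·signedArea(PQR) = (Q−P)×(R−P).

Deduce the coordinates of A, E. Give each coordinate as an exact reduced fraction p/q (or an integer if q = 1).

A = (-1/2, -5)
E = (1518/365, -2004/365)

1. E_x = 1518/365  [C, B, E are collinear ∩ DE ⟂ CB]
2. E_y = -2004/365  [C, B, E are collinear ∩ DE ⟂ CB]
   → E = (1518/365, -2004/365)
3. A_x = -1/2  [AC · BD = 93/2 ∩ AC · EB = -93/2]
4. A_y = -5  [AC · BD = 93/2 ∩ AC · EB = -93/2]
   → A = (-1/2, -5)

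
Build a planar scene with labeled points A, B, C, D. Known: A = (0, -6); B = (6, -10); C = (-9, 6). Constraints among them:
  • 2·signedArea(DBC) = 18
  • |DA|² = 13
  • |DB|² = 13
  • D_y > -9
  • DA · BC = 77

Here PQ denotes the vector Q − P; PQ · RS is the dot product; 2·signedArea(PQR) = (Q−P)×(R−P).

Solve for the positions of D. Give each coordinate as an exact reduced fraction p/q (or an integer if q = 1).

1. D_x = 3  [2·signedArea(DBC) = 18 ∩ DA · BC = 77]
2. D_y = -8  [2·signedArea(DBC) = 18 ∩ DA · BC = 77]
   → D = (3, -8)

D = (3, -8)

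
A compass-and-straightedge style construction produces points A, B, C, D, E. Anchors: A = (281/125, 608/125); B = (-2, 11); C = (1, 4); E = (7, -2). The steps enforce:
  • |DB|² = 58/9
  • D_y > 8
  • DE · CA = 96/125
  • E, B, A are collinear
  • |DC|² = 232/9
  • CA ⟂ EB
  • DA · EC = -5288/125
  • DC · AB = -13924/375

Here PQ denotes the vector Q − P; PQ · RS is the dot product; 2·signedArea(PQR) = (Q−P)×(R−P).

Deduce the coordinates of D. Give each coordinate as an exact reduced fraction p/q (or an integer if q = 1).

D = (-1, 26/3)

1. D_x = -1  [DC · AB = -13924/375 ∩ DE · CA = 96/125]
2. D_y = 26/3  [DC · AB = -13924/375 ∩ DE · CA = 96/125]
   → D = (-1, 26/3)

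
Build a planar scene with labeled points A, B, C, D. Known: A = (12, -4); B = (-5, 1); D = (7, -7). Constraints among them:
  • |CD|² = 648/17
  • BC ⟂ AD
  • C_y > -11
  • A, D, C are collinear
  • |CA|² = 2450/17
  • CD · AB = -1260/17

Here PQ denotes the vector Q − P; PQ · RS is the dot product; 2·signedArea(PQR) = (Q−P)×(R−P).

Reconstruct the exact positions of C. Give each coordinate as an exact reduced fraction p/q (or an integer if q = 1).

C = (29/17, -173/17)

1. C_x = 29/17  [A, D, C are collinear ∩ BC ⟂ AD]
2. C_y = -173/17  [A, D, C are collinear ∩ BC ⟂ AD]
   → C = (29/17, -173/17)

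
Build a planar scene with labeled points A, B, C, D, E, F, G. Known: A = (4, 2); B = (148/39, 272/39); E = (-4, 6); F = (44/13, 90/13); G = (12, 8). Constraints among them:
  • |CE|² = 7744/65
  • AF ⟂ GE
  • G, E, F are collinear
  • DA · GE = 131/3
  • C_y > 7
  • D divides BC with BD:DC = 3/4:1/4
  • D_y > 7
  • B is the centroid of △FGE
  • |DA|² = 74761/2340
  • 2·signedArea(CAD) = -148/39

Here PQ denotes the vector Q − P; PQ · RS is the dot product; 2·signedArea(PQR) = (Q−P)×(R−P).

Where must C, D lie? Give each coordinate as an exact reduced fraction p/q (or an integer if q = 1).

C = (444/65, 478/65)
D = (1184/195, 2831/390)

1. D_x = 1184/195  [line 16·x + 2·y + -335/3 = 0 ∩ |DA|² = 74761/2340]
2. D_y = 2831/390  [line 16·x + 2·y + -335/3 = 0 ∩ |DA|² = 74761/2340]
   → D = (1184/195, 2831/390)
3. C_x = 444/65  [2·signedArea(CAD) = -148/39 ∩ D divides BC with BD:DC = 3/4:1/4]
4. C_y = 478/65  [2·signedArea(CAD) = -148/39 ∩ D divides BC with BD:DC = 3/4:1/4]
   → C = (444/65, 478/65)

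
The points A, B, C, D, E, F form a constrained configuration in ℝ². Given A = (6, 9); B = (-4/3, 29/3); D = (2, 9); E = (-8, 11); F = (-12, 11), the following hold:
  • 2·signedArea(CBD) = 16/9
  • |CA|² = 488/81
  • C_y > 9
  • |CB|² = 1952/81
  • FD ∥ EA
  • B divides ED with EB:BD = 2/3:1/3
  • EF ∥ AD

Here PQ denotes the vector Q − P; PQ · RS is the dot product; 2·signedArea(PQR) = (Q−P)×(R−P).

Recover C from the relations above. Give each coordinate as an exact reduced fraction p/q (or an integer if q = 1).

C = (32/9, 83/9)

1. C_x = 32/9  [line 2/3·x + 10/3·y + -298/9 = 0 ∩ |CA|² = 488/81]
2. C_y = 83/9  [line 2/3·x + 10/3·y + -298/9 = 0 ∩ |CA|² = 488/81]
   → C = (32/9, 83/9)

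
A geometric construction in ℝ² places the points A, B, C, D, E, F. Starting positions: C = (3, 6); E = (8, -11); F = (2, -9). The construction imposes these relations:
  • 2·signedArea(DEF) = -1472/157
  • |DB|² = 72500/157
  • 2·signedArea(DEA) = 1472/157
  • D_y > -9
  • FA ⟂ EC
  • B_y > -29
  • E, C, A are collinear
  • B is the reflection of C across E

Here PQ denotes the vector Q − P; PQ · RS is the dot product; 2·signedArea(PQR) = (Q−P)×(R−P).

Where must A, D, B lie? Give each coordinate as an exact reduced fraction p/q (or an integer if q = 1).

A = (1096/157, -1183/157)
B = (13, -28)
D = (705/157, -1298/157)

1. A_x = 1096/157  [E, C, A are collinear ∩ FA ⟂ EC]
2. A_y = -1183/157  [E, C, A are collinear ∩ FA ⟂ EC]
   → A = (1096/157, -1183/157)
3. D_x = 705/157  [2·signedArea(DEA) = 1472/157 ∩ 2·signedArea(DEF) = -1472/157]
4. D_y = -1298/157  [2·signedArea(DEA) = 1472/157 ∩ 2·signedArea(DEF) = -1472/157]
   → D = (705/157, -1298/157)
5. B_x = 13  [B is the reflection of C across E]
6. B_y = -28  [B is the reflection of C across E]
   → B = (13, -28)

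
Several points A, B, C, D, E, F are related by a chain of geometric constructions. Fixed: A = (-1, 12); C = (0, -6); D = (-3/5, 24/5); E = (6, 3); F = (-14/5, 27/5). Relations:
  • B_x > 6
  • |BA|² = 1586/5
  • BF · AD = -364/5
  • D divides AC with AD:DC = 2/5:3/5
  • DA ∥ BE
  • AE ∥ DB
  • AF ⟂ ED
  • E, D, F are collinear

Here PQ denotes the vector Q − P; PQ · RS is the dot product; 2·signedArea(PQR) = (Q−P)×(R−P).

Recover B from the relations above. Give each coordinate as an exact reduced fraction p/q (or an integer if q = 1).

1. B_x = 32/5  [DA ∥ BE ∩ AE ∥ DB]
2. B_y = -21/5  [DA ∥ BE ∩ AE ∥ DB]
   → B = (32/5, -21/5)

B = (32/5, -21/5)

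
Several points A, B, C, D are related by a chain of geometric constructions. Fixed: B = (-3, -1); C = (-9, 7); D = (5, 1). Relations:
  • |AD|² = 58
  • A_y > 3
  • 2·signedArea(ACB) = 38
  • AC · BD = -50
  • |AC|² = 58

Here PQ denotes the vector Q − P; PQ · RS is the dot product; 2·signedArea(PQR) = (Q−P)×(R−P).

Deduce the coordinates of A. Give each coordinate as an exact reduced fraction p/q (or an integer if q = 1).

A = (-2, 4)

1. A_x = -2  [AC · BD = -50 ∩ 2·signedArea(ACB) = 38]
2. A_y = 4  [AC · BD = -50 ∩ 2·signedArea(ACB) = 38]
   → A = (-2, 4)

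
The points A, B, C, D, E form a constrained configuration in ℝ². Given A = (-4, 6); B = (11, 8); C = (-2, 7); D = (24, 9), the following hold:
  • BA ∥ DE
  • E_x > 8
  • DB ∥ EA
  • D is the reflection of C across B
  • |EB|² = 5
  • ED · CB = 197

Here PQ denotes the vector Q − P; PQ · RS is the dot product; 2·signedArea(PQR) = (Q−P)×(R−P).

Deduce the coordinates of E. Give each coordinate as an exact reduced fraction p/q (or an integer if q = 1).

1. E_x = 9  [DB ∥ EA ∩ BA ∥ DE]
2. E_y = 7  [DB ∥ EA ∩ BA ∥ DE]
   → E = (9, 7)

E = (9, 7)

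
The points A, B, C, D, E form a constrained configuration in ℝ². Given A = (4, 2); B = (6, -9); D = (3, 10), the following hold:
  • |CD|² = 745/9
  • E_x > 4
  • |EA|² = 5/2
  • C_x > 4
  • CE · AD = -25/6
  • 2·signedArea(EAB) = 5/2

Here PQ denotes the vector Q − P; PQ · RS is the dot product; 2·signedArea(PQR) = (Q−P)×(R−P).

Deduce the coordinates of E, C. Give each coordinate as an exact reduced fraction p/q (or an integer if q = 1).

1. E_x = 9/2  [line 11·x + 2·y + -101/2 = 0 ∩ |EA|² = 5/2]
2. E_y = 1/2  [line 11·x + 2·y + -101/2 = 0 ∩ |EA|² = 5/2]
   → E = (9/2, 1/2)
3. C_x = 13/3  [line 1·x + -8·y + 11/3 = 0 ∩ |CD|² = 745/9]
4. C_y = 1  [line 1·x + -8·y + 11/3 = 0 ∩ |CD|² = 745/9]
   → C = (13/3, 1)

C = (13/3, 1)
E = (9/2, 1/2)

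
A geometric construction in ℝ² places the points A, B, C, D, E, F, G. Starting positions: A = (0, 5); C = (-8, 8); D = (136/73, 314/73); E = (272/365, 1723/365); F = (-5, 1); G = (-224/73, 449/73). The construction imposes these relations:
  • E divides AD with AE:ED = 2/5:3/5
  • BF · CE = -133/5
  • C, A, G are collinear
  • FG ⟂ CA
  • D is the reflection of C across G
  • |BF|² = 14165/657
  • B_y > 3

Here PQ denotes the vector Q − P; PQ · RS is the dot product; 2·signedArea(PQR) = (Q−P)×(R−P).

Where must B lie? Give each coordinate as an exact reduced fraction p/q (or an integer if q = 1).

B = (-229/219, 752/219)

1. B_x = -229/219  [line -3192/365·x + 1197/365·y + -7448/365 = 0 ∩ |BF|² = 14165/657]
2. B_y = 752/219  [line -3192/365·x + 1197/365·y + -7448/365 = 0 ∩ |BF|² = 14165/657]
   → B = (-229/219, 752/219)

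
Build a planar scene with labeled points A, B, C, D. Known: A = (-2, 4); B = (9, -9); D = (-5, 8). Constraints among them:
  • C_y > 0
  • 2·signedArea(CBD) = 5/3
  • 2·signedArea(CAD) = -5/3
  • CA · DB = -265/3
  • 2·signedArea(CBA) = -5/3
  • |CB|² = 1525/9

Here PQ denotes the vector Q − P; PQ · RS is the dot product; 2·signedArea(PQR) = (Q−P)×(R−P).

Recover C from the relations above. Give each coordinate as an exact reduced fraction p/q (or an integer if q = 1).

1. C_x = 2/3  [2·signedArea(CBA) = -5/3 ∩ CA · DB = -265/3]
2. C_y = 1  [2·signedArea(CBA) = -5/3 ∩ CA · DB = -265/3]
   → C = (2/3, 1)

C = (2/3, 1)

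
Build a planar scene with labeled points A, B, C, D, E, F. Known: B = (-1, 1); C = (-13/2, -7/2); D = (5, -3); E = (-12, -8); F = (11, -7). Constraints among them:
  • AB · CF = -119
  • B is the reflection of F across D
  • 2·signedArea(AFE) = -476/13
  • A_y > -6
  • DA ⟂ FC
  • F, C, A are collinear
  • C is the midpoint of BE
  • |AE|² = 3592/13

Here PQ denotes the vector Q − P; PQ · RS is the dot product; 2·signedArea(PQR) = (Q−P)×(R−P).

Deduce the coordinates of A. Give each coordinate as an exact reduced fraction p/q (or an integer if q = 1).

A = (58/13, -74/13)

1. A_x = 58/13  [F, C, A are collinear ∩ DA ⟂ FC]
2. A_y = -74/13  [F, C, A are collinear ∩ DA ⟂ FC]
   → A = (58/13, -74/13)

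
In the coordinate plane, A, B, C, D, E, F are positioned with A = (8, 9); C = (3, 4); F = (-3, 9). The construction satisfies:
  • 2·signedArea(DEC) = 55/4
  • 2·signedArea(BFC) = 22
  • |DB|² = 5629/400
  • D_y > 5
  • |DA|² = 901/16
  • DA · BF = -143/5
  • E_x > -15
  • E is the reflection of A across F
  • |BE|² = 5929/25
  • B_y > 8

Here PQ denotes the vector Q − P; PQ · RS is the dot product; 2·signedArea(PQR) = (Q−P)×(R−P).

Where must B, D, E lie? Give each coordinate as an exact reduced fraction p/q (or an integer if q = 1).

1. E_x = -14  [E is the reflection of A across F]
2. E_y = 9  [E is the reflection of A across F]
   → E = (-14, 9)
3. D_x = 3/2  [line 5·x + 17·y + -387/4 = 0 ∩ |DA|² = 901/16]
4. D_y = 21/4  [line 5·x + 17·y + -387/4 = 0 ∩ |DA|² = 901/16]
   → D = (3/2, 21/4)
5. B_x = 7/5  [2·signedArea(BFC) = 22 ∩ DA · BF = -143/5]
6. B_y = 9  [2·signedArea(BFC) = 22 ∩ DA · BF = -143/5]
   → B = (7/5, 9)

B = (7/5, 9)
D = (3/2, 21/4)
E = (-14, 9)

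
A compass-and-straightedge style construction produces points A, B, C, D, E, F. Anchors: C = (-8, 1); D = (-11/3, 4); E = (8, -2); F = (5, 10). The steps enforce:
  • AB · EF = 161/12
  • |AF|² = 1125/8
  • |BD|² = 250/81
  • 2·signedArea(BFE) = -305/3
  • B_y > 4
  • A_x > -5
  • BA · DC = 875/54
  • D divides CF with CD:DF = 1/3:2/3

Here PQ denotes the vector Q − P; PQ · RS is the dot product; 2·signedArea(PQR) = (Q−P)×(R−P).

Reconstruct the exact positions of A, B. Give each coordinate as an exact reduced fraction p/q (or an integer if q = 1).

A = (-19/4, 13/4)
B = (-20/9, 5)

1. B_x = -20/9  [line 12·x + 3·y + 35/3 = 0 ∩ |BD|² = 250/81]
2. B_y = 5  [line 12·x + 3·y + 35/3 = 0 ∩ |BD|² = 250/81]
   → B = (-20/9, 5)
3. A_x = -19/4  [AB · EF = 161/12 ∩ BA · DC = 875/54]
4. A_y = 13/4  [AB · EF = 161/12 ∩ BA · DC = 875/54]
   → A = (-19/4, 13/4)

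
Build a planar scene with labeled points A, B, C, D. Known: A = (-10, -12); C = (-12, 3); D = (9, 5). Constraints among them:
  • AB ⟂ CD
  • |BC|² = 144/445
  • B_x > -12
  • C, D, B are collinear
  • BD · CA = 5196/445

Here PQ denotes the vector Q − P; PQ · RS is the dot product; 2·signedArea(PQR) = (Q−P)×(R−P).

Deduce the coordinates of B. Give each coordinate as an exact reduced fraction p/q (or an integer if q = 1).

B = (-5088/445, 1359/445)

1. B_x = -5088/445  [C, D, B are collinear ∩ AB ⟂ CD]
2. B_y = 1359/445  [C, D, B are collinear ∩ AB ⟂ CD]
   → B = (-5088/445, 1359/445)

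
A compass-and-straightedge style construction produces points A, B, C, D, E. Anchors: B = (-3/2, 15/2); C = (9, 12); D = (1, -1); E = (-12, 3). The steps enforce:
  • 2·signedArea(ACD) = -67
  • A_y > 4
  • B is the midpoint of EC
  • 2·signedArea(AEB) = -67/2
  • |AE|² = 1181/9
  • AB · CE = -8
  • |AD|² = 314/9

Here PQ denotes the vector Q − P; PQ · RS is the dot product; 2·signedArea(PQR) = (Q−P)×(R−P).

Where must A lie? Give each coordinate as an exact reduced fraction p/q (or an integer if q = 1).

A = (-2/3, 14/3)

1. A_x = -2/3  [AB · CE = -8 ∩ 2·signedArea(ACD) = -67]
2. A_y = 14/3  [AB · CE = -8 ∩ 2·signedArea(ACD) = -67]
   → A = (-2/3, 14/3)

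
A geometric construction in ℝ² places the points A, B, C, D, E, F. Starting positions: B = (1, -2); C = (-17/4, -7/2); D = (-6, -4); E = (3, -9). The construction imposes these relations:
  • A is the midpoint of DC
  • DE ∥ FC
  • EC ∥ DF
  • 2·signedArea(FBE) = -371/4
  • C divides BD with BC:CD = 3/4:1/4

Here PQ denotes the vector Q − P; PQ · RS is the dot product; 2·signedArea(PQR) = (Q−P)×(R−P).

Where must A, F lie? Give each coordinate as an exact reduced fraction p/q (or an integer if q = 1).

1. A_x = -41/8  [A is the midpoint of DC]
2. A_y = -15/4  [A is the midpoint of DC]
   → A = (-41/8, -15/4)
3. F_x = -53/4  [DE ∥ FC ∩ EC ∥ DF]
4. F_y = 3/2  [DE ∥ FC ∩ EC ∥ DF]
   → F = (-53/4, 3/2)

A = (-41/8, -15/4)
F = (-53/4, 3/2)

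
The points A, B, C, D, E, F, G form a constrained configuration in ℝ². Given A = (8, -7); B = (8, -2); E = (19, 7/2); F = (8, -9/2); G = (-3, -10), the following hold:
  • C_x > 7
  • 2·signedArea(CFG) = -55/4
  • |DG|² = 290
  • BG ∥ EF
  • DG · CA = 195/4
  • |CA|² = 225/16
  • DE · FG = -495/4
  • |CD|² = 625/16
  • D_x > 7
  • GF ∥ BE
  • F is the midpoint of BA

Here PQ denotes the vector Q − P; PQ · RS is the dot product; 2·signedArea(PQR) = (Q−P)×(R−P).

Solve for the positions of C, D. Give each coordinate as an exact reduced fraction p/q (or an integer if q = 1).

C = (8, -13/4)
D = (8, 3)

1. C_x = 8  [line 11/2·x + -11·y + -319/4 = 0 ∩ |CA|² = 225/16]
2. C_y = -13/4  [line 11/2·x + -11·y + -319/4 = 0 ∩ |CA|² = 225/16]
   → C = (8, -13/4)
3. D_x = 8  [DG · CA = 195/4 ∩ DE · FG = -495/4]
4. D_y = 3  [DG · CA = 195/4 ∩ DE · FG = -495/4]
   → D = (8, 3)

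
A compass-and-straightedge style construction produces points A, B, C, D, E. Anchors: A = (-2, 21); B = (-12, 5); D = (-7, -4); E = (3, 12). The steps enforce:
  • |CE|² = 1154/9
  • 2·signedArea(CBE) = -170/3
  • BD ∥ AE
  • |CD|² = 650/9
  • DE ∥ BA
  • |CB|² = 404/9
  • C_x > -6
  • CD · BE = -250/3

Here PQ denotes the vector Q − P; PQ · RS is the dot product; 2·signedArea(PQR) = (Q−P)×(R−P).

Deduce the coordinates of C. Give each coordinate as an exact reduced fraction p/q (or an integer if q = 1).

1. C_x = -16/3  [CD · BE = -250/3 ∩ 2·signedArea(CBE) = -170/3]
2. C_y = 13/3  [CD · BE = -250/3 ∩ 2·signedArea(CBE) = -170/3]
   → C = (-16/3, 13/3)

C = (-16/3, 13/3)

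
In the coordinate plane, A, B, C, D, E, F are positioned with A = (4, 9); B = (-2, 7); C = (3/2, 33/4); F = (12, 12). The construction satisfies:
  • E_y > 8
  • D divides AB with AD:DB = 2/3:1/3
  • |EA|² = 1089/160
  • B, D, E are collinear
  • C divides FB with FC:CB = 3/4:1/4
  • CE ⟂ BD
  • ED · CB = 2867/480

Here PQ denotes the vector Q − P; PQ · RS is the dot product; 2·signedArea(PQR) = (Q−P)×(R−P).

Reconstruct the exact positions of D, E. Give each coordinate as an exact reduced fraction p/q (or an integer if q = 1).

D = (0, 23/3)
E = (61/40, 327/40)

1. D_x = 0  [D divides AB with AD:DB = 2/3:1/3]
2. D_y = 23/3  [D divides AB with AD:DB = 2/3:1/3]
   → D = (0, 23/3)
3. E_x = 61/40  [B, D, E are collinear ∩ CE ⟂ BD]
4. E_y = 327/40  [B, D, E are collinear ∩ CE ⟂ BD]
   → E = (61/40, 327/40)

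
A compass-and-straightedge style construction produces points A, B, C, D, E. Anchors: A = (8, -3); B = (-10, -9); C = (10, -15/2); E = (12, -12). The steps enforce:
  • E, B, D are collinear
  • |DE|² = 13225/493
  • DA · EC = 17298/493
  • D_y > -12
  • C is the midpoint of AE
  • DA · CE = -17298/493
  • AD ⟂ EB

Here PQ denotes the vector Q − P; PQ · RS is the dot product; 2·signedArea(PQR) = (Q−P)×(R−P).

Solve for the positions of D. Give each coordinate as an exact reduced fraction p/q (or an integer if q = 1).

1. D_x = 3386/493  [E, B, D are collinear ∩ AD ⟂ EB]
2. D_y = -5571/493  [E, B, D are collinear ∩ AD ⟂ EB]
   → D = (3386/493, -5571/493)

D = (3386/493, -5571/493)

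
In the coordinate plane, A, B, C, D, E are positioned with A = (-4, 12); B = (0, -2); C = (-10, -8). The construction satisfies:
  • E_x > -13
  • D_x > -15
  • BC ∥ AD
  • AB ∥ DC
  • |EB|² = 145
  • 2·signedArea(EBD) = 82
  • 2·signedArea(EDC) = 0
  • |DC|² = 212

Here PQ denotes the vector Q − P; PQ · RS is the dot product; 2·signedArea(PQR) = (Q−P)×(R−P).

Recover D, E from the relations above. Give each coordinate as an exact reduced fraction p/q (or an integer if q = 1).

D = (-14, 6)
E = (-12, -1)

1. D_x = -14  [AB ∥ DC ∩ BC ∥ AD]
2. D_y = 6  [AB ∥ DC ∩ BC ∥ AD]
   → D = (-14, 6)
3. E_x = -12  [2·signedArea(EDC) = 0 ∩ 2·signedArea(EBD) = 82]
4. E_y = -1  [2·signedArea(EDC) = 0 ∩ 2·signedArea(EBD) = 82]
   → E = (-12, -1)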